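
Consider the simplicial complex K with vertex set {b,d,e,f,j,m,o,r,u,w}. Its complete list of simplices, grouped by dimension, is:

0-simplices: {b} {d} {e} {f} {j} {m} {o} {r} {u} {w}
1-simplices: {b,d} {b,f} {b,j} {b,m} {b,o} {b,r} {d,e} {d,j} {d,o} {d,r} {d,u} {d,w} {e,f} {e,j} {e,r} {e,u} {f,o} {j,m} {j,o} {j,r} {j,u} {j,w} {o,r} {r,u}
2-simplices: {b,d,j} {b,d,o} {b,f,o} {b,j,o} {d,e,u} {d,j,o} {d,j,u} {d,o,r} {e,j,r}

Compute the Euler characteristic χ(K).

χ(K)=-5

n_0=10 n_1=24 n_2=9
χ=+10−24+9=-5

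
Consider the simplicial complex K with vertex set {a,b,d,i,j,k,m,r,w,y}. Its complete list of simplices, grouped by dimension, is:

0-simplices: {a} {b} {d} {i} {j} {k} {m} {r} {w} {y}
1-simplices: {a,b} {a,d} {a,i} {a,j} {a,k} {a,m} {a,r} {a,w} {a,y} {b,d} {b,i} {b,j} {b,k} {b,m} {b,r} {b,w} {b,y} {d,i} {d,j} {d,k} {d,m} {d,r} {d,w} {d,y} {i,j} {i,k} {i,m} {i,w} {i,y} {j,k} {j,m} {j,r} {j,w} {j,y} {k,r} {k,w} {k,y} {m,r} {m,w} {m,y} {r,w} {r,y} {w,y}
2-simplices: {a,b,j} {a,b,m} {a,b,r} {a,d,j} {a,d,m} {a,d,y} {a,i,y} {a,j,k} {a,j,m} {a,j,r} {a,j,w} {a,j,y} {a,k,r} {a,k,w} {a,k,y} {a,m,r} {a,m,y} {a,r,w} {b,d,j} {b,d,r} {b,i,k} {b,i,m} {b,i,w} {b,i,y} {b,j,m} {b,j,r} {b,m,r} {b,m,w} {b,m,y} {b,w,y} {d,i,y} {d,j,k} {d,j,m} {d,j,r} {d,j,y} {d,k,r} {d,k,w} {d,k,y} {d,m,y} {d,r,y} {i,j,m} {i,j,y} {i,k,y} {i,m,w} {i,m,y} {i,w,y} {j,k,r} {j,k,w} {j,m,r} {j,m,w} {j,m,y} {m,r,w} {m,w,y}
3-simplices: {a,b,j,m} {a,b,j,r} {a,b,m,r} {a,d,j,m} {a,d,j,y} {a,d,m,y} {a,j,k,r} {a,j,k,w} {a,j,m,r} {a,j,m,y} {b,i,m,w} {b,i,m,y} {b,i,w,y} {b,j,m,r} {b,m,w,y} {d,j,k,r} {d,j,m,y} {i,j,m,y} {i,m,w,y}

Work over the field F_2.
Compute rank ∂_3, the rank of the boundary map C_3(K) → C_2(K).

rank∂_3=16

n_0=10 n_1=43 n_2=53 n_3=19  [Z2]
∂1: piv[ab,ad,ai,aj,ak,am,ar,aw,ay] rk=9  ker:bd,bi,bj,bk,bm,br,bw,by,di,dj,dk,dm,dr,dw,dy,ij,ik,im,iw,iy,jk,jm,jr,jw,jy,kr,kw,ky,mr,mw,my,rw,ry,wy
∂2: piv[abj,abm,abr,adj,adm,ady,aiy,ajk,ajm,ajr,ajw,ajy,akr,akw,aky,amr,amy,arw,bdj,bdr,bik,bim,biw,biy,bmw,bmy,bwy,diy,djk,dkw,dry,ijm,iky,jmw] rk=34  ker:bjm,bjr,bmr,djm,djr,djy,dkr,dky,dmy,ijy,imw,imy,iwy,jkr,jkw,jmr,jmy,mrw,mwy
∂3: piv[abjm,abjr,abmr,adjm,adjy,admy,ajkr,ajkw,ajmr,ajmy,bimw,bimy,biwy,bmwy,djkr,ijmy] rk=16  ker:bjmr,djmy,imwy
rk∂_3=16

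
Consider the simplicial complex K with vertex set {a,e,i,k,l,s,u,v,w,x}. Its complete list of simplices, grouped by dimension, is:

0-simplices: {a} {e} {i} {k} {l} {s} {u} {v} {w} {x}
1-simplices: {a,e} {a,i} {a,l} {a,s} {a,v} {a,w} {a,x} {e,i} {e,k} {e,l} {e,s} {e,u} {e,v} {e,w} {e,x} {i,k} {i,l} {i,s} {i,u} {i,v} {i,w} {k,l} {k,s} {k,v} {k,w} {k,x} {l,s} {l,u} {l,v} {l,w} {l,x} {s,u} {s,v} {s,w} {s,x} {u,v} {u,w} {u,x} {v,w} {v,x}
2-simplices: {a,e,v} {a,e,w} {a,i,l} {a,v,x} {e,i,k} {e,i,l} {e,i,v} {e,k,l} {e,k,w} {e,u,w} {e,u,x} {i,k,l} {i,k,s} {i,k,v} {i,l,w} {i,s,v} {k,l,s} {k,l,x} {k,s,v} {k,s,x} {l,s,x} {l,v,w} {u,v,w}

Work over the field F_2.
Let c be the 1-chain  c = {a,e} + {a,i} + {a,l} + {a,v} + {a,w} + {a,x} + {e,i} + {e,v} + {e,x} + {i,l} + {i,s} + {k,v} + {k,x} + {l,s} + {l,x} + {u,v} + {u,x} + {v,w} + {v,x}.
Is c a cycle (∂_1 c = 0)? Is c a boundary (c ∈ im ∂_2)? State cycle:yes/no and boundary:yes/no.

cycle:yes boundary:yes

n_0=10 n_1=40 n_2=23  [Z2]
∂1: piv[ae,ai,al,as,av,aw,ax,ek,eu] rk=9  ker:ei,el,es,ev,ew,ex,ik,il,is,iu,iv,iw,kl,ks,kv,kw,kx,ls,lu,lv,lw,lx,su,sv,sw,sx,uv,uw,ux,vw,vx
∂2: piv[aev,aew,ail,avx,eik,eil,eiv,ekl,ekw,euw,eux,iks,ikv,ilw,isv,kls,klx,ksx,lvw,uvw] rk=20  ker:ikl,ksv,lsx
∂1c = 0
c vs im∂2: reduces to 0 ⇒ boundary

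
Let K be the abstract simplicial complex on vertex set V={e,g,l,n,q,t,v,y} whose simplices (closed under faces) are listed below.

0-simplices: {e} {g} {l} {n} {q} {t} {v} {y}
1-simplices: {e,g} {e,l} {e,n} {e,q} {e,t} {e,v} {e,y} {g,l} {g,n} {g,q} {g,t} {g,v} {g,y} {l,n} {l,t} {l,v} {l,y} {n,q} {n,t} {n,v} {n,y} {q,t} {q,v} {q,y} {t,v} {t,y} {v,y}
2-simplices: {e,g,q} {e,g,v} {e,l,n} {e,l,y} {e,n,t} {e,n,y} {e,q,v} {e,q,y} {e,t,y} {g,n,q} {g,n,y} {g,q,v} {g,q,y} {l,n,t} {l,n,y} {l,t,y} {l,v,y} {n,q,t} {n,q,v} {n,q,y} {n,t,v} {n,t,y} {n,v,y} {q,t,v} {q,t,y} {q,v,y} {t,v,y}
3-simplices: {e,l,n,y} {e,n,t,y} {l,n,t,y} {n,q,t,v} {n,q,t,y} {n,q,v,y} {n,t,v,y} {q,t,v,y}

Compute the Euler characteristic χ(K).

χ(K)=0

n_0=8 n_1=27 n_2=27 n_3=8
χ=+8−27+27−8=0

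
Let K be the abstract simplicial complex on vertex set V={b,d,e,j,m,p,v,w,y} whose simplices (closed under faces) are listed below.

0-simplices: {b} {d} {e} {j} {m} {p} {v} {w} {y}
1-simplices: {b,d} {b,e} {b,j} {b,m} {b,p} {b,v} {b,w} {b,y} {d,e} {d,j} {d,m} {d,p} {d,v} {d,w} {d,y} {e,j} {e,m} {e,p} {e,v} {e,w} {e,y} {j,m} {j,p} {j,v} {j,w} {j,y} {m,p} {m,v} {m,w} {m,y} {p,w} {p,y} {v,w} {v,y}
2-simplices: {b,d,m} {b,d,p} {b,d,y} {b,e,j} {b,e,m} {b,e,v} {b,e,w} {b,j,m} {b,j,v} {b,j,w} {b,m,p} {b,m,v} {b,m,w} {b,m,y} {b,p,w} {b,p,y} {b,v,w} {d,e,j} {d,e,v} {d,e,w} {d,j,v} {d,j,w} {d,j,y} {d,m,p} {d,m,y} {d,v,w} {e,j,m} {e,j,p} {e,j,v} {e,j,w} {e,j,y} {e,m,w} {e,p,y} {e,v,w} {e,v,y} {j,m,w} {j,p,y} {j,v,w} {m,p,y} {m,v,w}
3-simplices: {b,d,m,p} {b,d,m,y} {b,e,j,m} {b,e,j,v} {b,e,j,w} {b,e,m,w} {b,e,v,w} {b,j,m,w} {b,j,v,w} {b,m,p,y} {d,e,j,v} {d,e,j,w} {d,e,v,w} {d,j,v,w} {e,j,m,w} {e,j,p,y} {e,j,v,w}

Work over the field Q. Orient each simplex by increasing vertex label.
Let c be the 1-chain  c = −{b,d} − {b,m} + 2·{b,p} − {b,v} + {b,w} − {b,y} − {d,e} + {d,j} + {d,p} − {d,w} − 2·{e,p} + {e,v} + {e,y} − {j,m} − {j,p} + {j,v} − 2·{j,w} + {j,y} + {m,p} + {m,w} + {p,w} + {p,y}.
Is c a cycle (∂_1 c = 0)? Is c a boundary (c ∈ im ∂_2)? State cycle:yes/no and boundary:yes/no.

cycle:no boundary:no

n_0=9 n_1=34 n_2=40 n_3=17  [Q]
∂1: piv[bd,be,bj,bm,bp,bv,bw,by] rk=8  ker:de,dj,dm,dp,dv,dw,dy,ej,em,ep,ev,ew,ey,jm,jp,jv,jw,jy,mp,mv,mw,my,pw,py,vw,vy
∂2: piv[bdm,bdp,bdy,bej,bem,bev,bew,bjm,bjv,bjw,bmp,bmv,bmw,bmy,bpw,bpy,bvw,dej,dev,dew,djy,ejp,ejy,epy,evy] rk=25  ker:djv,djw,dmp,dmy,dvw,ejm,ejv,ejw,emw,evw,jmw,jpy,jvw,mpy,mvw
∂3: piv[bdmp,bdmy,bejm,bejv,bejw,bemw,bevw,bjmw,bjvw,bmpy,dejv,dejw,devw,ejpy] rk=14  ker:djvw,ejmw,ejvw
∂1c = {b} − {d} − {e} + 3·{j} − 4·{m} − {p} + {v} + 2·{y}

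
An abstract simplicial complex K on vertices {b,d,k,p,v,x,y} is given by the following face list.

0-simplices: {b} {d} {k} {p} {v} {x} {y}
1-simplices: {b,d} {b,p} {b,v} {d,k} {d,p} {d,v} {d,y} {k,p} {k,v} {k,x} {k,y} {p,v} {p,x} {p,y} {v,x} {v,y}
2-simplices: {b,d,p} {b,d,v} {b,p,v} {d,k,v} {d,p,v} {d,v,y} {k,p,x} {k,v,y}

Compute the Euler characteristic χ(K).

χ(K)=-1

n_0=7 n_1=16 n_2=8
χ=+7−16+8=-1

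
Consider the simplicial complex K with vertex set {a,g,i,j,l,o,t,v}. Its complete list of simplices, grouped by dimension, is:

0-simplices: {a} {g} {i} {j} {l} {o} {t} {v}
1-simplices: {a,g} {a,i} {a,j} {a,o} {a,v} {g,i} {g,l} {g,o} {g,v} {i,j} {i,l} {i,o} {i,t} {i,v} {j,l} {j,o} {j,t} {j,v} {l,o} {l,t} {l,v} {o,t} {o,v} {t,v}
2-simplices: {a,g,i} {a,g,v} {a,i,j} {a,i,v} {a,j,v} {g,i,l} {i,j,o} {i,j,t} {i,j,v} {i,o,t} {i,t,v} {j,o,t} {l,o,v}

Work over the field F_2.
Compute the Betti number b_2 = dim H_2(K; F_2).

n_0=8 n_1=24 n_2=13  [Z2]
∂1: piv[ag,ai,aj,ao,av,gl,it] rk=7  ker:gi,go,gv,ij,il,io,iv,jl,jo,jt,jv,lo,lt,lv,ot,ov,tv
∂2: piv[agi,agv,aij,aiv,ajv,gil,ijo,ijt,iot,itv,lov] rk=11  ker:ijv,jot
b_2=(13−11)−0=2

b_2=2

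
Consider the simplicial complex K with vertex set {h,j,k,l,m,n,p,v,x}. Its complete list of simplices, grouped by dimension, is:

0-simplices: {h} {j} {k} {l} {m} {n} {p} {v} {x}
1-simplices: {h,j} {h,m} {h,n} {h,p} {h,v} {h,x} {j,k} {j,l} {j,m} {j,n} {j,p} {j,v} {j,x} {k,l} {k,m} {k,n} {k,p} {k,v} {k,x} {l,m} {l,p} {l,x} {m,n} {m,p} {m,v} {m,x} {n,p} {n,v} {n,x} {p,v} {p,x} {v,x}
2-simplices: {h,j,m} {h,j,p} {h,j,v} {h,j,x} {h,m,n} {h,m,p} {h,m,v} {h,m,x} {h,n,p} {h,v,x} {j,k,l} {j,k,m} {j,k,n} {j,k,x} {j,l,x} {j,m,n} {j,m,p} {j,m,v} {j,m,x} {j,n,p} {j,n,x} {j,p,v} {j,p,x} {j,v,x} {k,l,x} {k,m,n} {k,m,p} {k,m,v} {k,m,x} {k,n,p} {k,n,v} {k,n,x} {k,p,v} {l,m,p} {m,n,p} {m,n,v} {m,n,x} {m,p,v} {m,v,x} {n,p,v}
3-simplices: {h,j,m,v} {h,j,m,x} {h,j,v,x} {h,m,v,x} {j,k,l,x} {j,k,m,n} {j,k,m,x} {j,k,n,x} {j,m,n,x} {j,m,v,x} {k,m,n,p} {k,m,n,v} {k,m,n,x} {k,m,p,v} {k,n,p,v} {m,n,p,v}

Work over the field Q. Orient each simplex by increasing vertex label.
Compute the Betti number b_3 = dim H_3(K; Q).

b_3=3

n_0=9 n_1=32 n_2=40 n_3=16  [Q]
∂1: piv[hj,hm,hn,hp,hv,hx,jk,jl] rk=8  ker:jm,jn,jp,jv,jx,kl,km,kn,kp,kv,kx,lm,lp,lx,mn,mp,mv,mx,np,nv,nx,pv,px,vx
∂2: piv[hjm,hjp,hjv,hjx,hmn,hmp,hmv,hmx,hnp,hvx,jkl,jkm,jkn,jkx,jlx,jmn,jnx,jpv,jpx,kmp,kmv,knv,lmp] rk=23  ker:jmp,jmv,jmx,jnp,jvx,klx,kmn,kmx,knp,knx,kpv,mnp,mnv,mnx,mpv,mvx,npv
∂3: piv[hjmv,hjmx,hjvx,hmvx,jklx,jkmn,jkmx,jknx,jmnx,kmnp,kmnv,kmpv,knpv] rk=13  ker:jmvx,kmnx,mnpv
b_3=(16−13)−0=3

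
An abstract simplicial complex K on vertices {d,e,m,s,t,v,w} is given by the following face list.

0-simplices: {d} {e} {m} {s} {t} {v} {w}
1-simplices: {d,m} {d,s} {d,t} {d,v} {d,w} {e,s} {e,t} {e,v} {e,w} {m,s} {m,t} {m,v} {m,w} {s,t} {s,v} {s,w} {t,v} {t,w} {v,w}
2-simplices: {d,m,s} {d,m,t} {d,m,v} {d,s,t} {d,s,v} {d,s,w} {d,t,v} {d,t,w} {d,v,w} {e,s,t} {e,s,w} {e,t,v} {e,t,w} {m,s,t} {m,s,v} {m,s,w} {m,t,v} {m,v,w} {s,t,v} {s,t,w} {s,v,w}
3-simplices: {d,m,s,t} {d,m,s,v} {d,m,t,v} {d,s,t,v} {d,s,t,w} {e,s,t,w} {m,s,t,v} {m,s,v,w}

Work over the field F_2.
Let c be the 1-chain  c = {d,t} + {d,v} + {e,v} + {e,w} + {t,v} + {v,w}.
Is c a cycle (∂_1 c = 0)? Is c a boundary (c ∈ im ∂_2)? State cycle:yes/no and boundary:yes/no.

n_0=7 n_1=19 n_2=21 n_3=8  [Z2]
∂1: piv[dm,ds,dt,dv,dw,es] rk=6  ker:et,ev,ew,ms,mt,mv,mw,st,sv,sw,tv,tw,vw
∂2: piv[dms,dmt,dmv,dst,dsv,dsw,dtv,dtw,dvw,est,esw,etv,msw] rk=13  ker:etw,mst,msv,mtv,mvw,stv,stw,svw
∂3: piv[dmst,dmsv,dmtv,dstv,dstw,estw,msvw] rk=7  ker:mstv
∂1c = 0
c vs im∂2: reduces to 0 ⇒ boundary

cycle:yes boundary:yes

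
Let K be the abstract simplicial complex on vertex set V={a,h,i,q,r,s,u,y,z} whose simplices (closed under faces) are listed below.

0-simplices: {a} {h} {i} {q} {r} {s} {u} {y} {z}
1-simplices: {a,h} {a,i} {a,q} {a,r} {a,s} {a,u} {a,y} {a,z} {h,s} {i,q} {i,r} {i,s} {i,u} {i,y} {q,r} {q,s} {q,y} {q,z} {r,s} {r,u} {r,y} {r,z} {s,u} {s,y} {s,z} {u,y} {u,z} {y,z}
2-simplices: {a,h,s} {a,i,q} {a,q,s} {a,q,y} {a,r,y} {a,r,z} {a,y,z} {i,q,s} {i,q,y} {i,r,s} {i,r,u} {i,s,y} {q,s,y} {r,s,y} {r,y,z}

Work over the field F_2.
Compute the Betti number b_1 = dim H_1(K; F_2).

n_0=9 n_1=28 n_2=15  [Z2]
∂1: piv[ah,ai,aq,ar,as,au,ay,az] rk=8  ker:hs,iq,ir,is,iu,iy,qr,qs,qy,qz,rs,ru,ry,rz,su,sy,sz,uy,uz,yz
∂2: piv[ahs,aiq,aqs,aqy,ary,arz,ayz,iqs,iqy,irs,iru,isy,rsy] rk=13  ker:qsy,ryz
b_1=(28−8)−13=7

b_1=7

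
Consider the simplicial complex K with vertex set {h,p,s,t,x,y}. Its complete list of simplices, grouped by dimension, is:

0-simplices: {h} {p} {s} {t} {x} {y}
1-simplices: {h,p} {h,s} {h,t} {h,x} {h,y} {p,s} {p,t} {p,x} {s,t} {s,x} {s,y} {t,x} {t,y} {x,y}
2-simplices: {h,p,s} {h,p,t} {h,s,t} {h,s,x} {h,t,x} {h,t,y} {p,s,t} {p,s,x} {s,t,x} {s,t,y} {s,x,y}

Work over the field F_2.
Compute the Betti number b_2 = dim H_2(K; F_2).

b_2=2

n_0=6 n_1=14 n_2=11  [Z2]
∂1: piv[hp,hs,ht,hx,hy] rk=5  ker:ps,pt,px,st,sx,sy,tx,ty,xy
∂2: piv[hps,hpt,hst,hsx,htx,hty,psx,sty,sxy] rk=9  ker:pst,stx
b_2=(11−9)−0=2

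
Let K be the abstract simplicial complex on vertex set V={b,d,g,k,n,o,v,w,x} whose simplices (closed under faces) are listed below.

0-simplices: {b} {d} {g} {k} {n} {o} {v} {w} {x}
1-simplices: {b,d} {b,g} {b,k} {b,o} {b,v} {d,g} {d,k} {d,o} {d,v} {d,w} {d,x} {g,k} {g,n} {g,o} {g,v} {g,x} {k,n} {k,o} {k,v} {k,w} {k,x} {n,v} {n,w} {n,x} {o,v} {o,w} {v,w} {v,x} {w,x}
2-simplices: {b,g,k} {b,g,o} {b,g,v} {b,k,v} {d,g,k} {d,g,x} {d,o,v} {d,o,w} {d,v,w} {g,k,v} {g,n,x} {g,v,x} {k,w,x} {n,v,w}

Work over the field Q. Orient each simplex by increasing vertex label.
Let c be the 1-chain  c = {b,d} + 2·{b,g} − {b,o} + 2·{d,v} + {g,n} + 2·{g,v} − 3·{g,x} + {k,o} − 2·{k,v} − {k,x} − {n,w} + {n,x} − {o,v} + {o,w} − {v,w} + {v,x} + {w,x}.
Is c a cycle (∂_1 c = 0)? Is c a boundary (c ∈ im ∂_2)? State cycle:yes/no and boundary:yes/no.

n_0=9 n_1=29 n_2=14  [Q]
∂1: piv[bd,bg,bk,bo,bv,dw,dx,gn] rk=8  ker:dg,dk,do,dv,gk,go,gv,gx,kn,ko,kv,kw,kx,nv,nw,nx,ov,ow,vw,vx,wx
∂2: piv[bgk,bgo,bgv,bkv,dgk,dgx,dov,dow,dvw,gnx,gvx,kwx,nvw] rk=13  ker:gkv
∂1c = −2·{b} − {d} + 2·{g} + 2·{k} + {n} + {v} − 2·{w} − {x}

cycle:no boundary:no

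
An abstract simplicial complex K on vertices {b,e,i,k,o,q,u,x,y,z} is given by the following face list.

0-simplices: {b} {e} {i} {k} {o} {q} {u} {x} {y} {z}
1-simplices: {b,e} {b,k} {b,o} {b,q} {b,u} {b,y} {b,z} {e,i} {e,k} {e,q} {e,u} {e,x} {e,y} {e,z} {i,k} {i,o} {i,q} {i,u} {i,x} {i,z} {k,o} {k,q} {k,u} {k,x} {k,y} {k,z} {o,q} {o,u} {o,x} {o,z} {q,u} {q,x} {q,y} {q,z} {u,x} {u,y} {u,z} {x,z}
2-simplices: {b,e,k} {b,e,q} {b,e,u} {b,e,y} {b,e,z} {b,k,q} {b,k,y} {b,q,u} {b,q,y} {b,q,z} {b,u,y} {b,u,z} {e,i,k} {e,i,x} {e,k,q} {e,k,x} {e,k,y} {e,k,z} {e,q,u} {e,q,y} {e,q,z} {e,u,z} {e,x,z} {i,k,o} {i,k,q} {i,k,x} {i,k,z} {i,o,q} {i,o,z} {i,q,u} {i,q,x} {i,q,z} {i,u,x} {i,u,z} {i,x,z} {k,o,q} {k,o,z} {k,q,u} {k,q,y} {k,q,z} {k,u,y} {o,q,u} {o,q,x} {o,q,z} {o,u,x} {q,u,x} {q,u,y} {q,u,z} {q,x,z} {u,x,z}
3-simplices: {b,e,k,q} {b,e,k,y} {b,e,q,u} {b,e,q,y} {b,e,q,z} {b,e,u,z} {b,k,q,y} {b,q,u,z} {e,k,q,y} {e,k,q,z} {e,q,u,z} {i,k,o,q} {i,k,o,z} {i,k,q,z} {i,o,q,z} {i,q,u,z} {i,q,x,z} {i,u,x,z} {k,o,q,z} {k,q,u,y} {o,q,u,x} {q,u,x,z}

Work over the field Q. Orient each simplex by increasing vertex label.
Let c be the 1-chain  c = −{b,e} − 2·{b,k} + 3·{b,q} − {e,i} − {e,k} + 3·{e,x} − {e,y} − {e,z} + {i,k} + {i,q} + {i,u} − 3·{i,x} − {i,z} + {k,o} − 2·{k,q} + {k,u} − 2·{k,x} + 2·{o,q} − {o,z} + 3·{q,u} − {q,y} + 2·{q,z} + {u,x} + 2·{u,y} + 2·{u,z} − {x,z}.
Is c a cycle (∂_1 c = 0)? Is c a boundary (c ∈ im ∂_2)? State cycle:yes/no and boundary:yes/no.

n_0=10 n_1=38 n_2=50 n_3=22  [Q]
∂1: piv[be,bk,bo,bq,bu,by,bz,ei,ex] rk=9  ker:ek,eq,eu,ey,ez,ik,io,iq,iu,ix,iz,ko,kq,ku,kx,ky,kz,oq,ou,ox,oz,qu,qx,qy,qz,ux,uy,uz,xz
∂2: piv[bek,beq,beu,bey,bez,bkq,bky,bqu,bqy,bqz,buy,buz,eik,eix,ekx,ekz,exz,iko,ikq,ikz,ioq,ioz,iqu,iqx,iux,kqu,oqu,oqx] rk=28  ker:ekq,eky,equ,eqy,eqz,euz,ikx,iqz,iuz,ixz,koq,koz,kqy,kqz,kuy,oqz,oux,qux,quy,quz,qxz,uxz
∂3: piv[bekq,beky,bequ,beqy,beqz,beuz,bkqy,bquz,ekqz,ikoq,ikoz,ikqz,ioqz,iquz,iqxz,iuxz,kquy,oqux,quxz] rk=19  ker:ekqy,equz,koqz
∂1c = 0
c vs im∂2: reduces to 0 ⇒ boundary

cycle:yes boundary:yes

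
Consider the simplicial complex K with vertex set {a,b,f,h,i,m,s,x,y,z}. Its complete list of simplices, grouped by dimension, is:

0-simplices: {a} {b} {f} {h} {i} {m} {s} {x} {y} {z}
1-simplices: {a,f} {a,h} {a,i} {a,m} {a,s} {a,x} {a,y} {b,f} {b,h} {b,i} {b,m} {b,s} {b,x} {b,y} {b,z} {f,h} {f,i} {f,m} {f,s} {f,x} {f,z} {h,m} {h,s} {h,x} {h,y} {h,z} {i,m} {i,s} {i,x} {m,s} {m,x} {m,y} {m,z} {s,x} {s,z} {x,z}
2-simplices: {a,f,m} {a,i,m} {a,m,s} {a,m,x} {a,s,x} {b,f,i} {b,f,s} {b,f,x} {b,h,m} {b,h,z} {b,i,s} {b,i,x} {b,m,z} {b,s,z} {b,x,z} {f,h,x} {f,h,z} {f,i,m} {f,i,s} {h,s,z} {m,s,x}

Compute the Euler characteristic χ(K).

χ(K)=-5

n_0=10 n_1=36 n_2=21
χ=+10−36+21=-5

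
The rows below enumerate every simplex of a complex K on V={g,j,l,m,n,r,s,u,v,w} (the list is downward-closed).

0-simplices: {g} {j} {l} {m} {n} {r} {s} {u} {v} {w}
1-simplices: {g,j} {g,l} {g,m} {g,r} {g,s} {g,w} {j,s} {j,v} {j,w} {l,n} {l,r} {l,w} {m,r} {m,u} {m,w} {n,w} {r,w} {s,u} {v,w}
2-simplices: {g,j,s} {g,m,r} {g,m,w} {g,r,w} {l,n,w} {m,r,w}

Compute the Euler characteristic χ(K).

n_0=10 n_1=19 n_2=6
χ=+10−19+6=-3

χ(K)=-3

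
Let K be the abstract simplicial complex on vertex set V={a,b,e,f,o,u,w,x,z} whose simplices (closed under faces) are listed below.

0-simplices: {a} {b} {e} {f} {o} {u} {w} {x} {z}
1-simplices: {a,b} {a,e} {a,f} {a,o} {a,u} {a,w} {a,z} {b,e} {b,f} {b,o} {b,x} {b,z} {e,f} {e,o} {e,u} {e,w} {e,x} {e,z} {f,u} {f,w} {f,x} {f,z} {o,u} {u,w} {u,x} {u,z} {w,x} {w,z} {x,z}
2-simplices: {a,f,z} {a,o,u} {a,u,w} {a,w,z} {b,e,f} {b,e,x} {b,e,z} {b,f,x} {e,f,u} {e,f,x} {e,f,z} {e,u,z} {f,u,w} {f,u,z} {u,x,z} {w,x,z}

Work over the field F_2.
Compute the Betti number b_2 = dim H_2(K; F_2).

n_0=9 n_1=29 n_2=16  [Z2]
∂1: piv[ab,ae,af,ao,au,aw,az,bx] rk=8  ker:be,bf,bo,bz,ef,eo,eu,ew,ex,ez,fu,fw,fx,fz,ou,uw,ux,uz,wx,wz,xz
∂2: piv[afz,aou,auw,awz,bef,bex,bez,bfx,efu,efz,euz,fuw,uxz,wxz] rk=14  ker:efx,fuz
b_2=(16−14)−0=2

b_2=2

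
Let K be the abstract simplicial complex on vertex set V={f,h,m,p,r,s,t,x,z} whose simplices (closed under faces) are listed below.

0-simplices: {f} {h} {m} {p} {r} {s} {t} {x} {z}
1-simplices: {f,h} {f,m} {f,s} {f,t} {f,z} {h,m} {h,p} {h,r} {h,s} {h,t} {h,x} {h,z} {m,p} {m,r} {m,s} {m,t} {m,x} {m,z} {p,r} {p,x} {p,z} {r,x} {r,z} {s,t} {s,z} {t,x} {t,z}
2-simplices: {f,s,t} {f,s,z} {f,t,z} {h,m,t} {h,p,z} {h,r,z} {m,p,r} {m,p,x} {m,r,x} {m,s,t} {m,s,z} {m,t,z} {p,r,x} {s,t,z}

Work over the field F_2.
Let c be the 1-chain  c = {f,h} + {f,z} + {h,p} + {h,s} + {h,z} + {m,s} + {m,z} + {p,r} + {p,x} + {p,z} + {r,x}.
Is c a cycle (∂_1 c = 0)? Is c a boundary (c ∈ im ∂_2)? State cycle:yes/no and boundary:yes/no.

cycle:yes boundary:no

n_0=9 n_1=27 n_2=14  [Z2]
∂1: piv[fh,fm,fs,ft,fz,hp,hr,hx] rk=8  ker:hm,hs,ht,hz,mp,mr,ms,mt,mx,mz,pr,px,pz,rx,rz,st,sz,tx,tz
∂2: piv[fst,fsz,ftz,hmt,hpz,hrz,mpr,mpx,mrx,mst,msz] rk=11  ker:mtz,prx,stz
∂1c = 0
c vs im∂2: residual ≠ 0 ⇒ not boundary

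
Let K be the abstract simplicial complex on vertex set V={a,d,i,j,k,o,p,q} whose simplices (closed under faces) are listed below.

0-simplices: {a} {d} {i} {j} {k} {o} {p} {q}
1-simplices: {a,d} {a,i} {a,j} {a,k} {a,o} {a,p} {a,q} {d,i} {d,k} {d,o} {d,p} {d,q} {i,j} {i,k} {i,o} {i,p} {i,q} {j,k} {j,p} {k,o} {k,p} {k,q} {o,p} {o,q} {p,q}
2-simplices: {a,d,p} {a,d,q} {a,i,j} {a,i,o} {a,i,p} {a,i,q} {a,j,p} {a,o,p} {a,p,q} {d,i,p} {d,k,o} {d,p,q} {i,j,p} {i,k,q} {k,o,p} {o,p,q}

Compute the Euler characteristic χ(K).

n_0=8 n_1=25 n_2=16
χ=+8−25+16=-1

χ(K)=-1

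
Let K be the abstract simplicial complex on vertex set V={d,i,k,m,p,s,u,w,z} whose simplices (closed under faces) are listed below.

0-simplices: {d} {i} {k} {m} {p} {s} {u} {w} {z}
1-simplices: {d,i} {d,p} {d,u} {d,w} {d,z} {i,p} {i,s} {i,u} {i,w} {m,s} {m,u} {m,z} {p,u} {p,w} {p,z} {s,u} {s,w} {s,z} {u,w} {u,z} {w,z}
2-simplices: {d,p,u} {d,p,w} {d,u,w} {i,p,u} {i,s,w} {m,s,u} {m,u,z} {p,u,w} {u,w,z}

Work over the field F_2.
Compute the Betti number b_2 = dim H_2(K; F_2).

n_0=9 n_1=21 n_2=9  [Z2]
∂1: piv[di,dp,du,dw,dz,is,ms] rk=7  ker:ip,iu,iw,mu,mz,pu,pw,pz,su,sw,sz,uw,uz,wz
∂2: piv[dpu,dpw,duw,ipu,isw,msu,muz,uwz] rk=8  ker:puw
b_2=(9−8)−0=1

b_2=1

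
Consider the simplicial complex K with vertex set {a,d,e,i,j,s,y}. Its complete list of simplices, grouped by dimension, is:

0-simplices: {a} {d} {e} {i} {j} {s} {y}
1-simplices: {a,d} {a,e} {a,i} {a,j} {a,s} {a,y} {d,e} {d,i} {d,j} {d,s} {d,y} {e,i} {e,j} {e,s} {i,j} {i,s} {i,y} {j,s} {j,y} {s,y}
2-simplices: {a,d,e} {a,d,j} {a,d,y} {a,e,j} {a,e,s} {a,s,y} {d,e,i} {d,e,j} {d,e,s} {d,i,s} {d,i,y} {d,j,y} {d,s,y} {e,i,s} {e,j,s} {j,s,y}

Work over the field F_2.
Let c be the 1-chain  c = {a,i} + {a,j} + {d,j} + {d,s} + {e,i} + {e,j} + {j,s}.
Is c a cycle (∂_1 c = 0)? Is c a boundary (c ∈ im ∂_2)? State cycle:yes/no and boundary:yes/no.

cycle:yes boundary:no

n_0=7 n_1=20 n_2=16  [Z2]
∂1: piv[ad,ae,ai,aj,as,ay] rk=6  ker:de,di,dj,ds,dy,ei,ej,es,ij,is,iy,js,jy,sy
∂2: piv[ade,adj,ady,aej,aes,asy,dei,des,dis,diy,djy,ejs] rk=12  ker:dej,dsy,eis,jsy
∂1c = 0
c vs im∂2: residual ≠ 0 ⇒ not boundary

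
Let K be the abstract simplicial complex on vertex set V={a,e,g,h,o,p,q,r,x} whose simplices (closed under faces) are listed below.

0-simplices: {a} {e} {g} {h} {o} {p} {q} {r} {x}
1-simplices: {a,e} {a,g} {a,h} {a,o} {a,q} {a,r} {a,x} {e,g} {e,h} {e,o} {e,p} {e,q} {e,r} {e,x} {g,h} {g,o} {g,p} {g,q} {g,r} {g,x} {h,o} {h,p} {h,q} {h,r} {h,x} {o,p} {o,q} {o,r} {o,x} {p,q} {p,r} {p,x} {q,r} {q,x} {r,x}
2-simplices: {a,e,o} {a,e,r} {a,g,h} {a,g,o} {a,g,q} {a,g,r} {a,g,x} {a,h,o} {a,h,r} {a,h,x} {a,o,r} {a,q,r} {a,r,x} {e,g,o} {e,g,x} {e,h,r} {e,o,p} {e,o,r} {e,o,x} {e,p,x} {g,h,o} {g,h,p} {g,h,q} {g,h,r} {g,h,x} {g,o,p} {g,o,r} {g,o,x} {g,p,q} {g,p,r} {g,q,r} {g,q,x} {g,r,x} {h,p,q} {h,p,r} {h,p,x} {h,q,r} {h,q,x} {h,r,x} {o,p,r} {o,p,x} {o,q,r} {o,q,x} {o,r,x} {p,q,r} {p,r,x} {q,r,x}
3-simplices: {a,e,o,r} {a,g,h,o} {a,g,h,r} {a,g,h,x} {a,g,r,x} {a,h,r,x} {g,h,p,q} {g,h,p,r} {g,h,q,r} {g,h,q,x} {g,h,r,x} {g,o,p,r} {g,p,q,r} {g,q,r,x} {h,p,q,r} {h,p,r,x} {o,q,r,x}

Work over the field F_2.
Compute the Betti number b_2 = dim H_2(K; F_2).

b_2=6

n_0=9 n_1=35 n_2=47 n_3=17  [Z2]
∂1: piv[ae,ag,ah,ao,aq,ar,ax,ep] rk=8  ker:eg,eh,eo,eq,er,ex,gh,go,gp,gq,gr,gx,ho,hp,hq,hr,hx,op,oq,or,ox,pq,pr,px,qr,qx,rx
∂2: piv[aeo,aer,agh,ago,agq,agr,agx,aho,ahr,ahx,aor,aqr,arx,ego,egx,ehr,eop,eox,epx,ghp,ghq,gop,gpq,gpr,gqx,oqr] rk=26  ker:eor,gho,ghr,ghx,gor,gox,gqr,grx,hpq,hpr,hpx,hqr,hqx,hrx,opr,opx,oqx,orx,pqr,prx,qrx
∂3: piv[aeor,agho,aghr,aghx,agrx,ahrx,ghpq,ghpr,ghqr,ghqx,gopr,gpqr,gqrx,hprx,oqrx] rk=15  ker:ghrx,hpqr
b_2=(47−26)−15=6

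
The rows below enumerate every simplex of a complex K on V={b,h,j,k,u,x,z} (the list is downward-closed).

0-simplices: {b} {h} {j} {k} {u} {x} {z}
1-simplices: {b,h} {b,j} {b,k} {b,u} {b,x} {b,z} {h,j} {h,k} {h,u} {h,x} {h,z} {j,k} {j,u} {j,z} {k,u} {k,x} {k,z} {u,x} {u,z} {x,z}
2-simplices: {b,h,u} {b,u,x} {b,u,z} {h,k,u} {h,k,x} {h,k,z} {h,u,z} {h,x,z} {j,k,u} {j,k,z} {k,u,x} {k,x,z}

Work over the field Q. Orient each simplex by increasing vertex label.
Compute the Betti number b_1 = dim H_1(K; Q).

n_0=7 n_1=20 n_2=12  [Q]
∂1: piv[bh,bj,bk,bu,bx,bz] rk=6  ker:hj,hk,hu,hx,hz,jk,ju,jz,ku,kx,kz,ux,uz,xz
∂2: piv[bhu,bux,buz,hku,hkx,hkz,huz,hxz,jku,jkz,kux] rk=11  ker:kxz
b_1=(20−6)−11=3

b_1=3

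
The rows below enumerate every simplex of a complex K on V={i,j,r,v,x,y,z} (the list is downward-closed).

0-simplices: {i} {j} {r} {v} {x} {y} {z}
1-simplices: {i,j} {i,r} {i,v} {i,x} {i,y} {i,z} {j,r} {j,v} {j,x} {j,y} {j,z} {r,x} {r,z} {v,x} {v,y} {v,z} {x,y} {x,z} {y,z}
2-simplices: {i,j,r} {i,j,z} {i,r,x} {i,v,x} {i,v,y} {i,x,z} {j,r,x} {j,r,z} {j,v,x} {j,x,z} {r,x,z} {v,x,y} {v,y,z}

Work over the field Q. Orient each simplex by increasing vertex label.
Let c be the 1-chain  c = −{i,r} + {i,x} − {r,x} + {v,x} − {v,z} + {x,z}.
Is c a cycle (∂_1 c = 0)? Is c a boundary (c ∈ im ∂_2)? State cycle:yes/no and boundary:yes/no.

n_0=7 n_1=19 n_2=13  [Q]
∂1: piv[ij,ir,iv,ix,iy,iz] rk=6  ker:jr,jv,jx,jy,jz,rx,rz,vx,vy,vz,xy,xz,yz
∂2: piv[ijr,ijz,irx,ivx,ivy,ixz,jrx,jrz,jvx,vxy,vyz] rk=11  ker:jxz,rxz
∂1c = 0
c vs im∂2: residual ≠ 0 ⇒ not boundary

cycle:yes boundary:no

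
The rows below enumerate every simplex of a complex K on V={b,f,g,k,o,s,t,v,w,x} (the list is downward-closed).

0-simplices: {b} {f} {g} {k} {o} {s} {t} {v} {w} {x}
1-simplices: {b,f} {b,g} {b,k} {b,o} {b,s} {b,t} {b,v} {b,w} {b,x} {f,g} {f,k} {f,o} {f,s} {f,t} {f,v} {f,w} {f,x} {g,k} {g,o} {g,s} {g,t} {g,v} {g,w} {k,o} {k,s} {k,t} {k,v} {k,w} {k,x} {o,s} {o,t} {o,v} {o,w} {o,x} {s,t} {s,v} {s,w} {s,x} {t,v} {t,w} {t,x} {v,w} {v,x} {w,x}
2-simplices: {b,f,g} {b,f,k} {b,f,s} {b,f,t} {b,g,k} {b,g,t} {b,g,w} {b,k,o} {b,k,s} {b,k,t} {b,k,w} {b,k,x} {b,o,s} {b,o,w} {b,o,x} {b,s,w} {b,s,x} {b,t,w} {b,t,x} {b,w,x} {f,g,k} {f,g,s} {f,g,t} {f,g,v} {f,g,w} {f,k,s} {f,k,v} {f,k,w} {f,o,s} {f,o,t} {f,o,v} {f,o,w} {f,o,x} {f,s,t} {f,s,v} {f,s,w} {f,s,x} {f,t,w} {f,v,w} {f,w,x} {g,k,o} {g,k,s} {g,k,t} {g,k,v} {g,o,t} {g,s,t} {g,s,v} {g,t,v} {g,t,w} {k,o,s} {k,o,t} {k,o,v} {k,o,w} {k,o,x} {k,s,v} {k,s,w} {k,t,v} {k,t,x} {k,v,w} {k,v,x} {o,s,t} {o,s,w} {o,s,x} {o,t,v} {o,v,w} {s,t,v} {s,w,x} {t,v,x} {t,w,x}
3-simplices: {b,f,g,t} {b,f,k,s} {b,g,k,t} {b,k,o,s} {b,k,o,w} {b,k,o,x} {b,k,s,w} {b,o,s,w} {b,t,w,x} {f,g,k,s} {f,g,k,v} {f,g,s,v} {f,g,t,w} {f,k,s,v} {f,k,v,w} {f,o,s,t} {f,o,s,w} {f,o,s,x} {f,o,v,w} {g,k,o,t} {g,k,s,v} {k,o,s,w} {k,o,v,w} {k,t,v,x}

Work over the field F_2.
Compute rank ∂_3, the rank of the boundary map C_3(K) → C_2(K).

rank∂_3=22

n_0=10 n_1=44 n_2=69 n_3=24  [Z2]
∂1: piv[bf,bg,bk,bo,bs,bt,bv,bw,bx] rk=9  ker:fg,fk,fo,fs,ft,fv,fw,fx,gk,go,gs,gt,gv,gw,ko,ks,kt,kv,kw,kx,os,ot,ov,ow,ox,st,sv,sw,sx,tv,tw,tx,vw,vx,wx
∂2: piv[bfg,bfk,bfs,bft,bgk,bgt,bgw,bko,bks,bkt,bkw,bkx,bos,bow,box,bsw,bsx,btw,btx,bwx,fgs,fgv,fgw,fkv,fos,fot,fov,fox,fst,fsv,fvw,gko,gtv,kvx] rk=34  ker:fgk,fgt,fks,fkw,fow,fsw,fsx,ftw,fwx,gks,gkt,gkv,got,gst,gsv,gtw,kos,kot,kov,kow,kox,ksv,ksw,ktv,ktx,kvw,ost,osw,osx,otv,ovw,stv,swx,tvx,twx
∂3: piv[bfgt,bfks,bgkt,bkos,bkow,bkox,bksw,bosw,btwx,fgks,fgkv,fgsv,fgtw,fksv,fkvw,fost,fosw,fosx,fovw,gkot,kovw,ktvx] rk=22  ker:gksv,kosw
rk∂_3=22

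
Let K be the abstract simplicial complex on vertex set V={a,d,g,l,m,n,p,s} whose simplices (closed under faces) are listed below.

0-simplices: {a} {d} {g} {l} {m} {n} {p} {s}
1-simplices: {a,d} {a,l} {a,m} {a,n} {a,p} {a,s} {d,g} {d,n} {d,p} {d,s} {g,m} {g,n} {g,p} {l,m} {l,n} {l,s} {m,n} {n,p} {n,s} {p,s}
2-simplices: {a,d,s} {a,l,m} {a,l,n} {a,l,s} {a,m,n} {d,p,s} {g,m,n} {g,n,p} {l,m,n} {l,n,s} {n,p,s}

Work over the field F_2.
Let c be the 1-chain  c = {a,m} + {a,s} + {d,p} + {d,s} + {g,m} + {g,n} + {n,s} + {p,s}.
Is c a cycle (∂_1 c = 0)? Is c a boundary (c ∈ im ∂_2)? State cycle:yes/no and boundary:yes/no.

n_0=8 n_1=20 n_2=11  [Z2]
∂1: piv[ad,al,am,an,ap,as,dg] rk=7  ker:dn,dp,ds,gm,gn,gp,lm,ln,ls,mn,np,ns,ps
∂2: piv[ads,alm,aln,als,amn,dps,gmn,gnp,lns,nps] rk=10  ker:lmn
∂1c = 0
c vs im∂2: reduces to 0 ⇒ boundary

cycle:yes boundary:yes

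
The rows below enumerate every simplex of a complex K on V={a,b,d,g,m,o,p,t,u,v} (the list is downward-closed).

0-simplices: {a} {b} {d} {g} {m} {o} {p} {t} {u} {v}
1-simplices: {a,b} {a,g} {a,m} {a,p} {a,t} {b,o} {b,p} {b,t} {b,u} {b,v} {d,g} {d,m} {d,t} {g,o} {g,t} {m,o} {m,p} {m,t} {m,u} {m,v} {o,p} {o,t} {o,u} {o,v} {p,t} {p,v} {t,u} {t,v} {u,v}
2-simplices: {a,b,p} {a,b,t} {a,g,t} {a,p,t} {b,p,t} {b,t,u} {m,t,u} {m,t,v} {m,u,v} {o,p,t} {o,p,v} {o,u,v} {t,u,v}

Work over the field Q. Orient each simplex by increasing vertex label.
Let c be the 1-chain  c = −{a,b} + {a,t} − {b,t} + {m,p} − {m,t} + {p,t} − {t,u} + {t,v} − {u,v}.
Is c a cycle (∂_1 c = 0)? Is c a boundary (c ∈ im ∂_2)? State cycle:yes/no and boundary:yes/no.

n_0=10 n_1=29 n_2=13  [Q]
∂1: piv[ab,ag,am,ap,at,bo,bu,bv,dg] rk=9  ker:bp,bt,dm,dt,go,gt,mo,mp,mt,mu,mv,op,ot,ou,ov,pt,pv,tu,tv,uv
∂2: piv[abp,abt,agt,apt,btu,mtu,mtv,muv,opt,opv,ouv] rk=11  ker:bpt,tuv
∂1c = 0
c vs im∂2: residual ≠ 0 ⇒ not boundary

cycle:yes boundary:no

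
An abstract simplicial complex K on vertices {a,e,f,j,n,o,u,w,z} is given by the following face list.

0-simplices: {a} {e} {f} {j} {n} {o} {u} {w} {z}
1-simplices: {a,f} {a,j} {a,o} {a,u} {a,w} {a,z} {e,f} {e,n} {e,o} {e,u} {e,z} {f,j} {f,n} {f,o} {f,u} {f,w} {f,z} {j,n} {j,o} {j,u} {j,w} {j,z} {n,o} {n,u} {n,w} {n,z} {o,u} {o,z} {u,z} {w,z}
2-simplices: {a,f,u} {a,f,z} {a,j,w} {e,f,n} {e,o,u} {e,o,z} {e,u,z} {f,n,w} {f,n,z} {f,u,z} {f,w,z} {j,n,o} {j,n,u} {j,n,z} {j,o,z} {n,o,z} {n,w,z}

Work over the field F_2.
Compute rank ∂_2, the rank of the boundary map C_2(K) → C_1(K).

n_0=9 n_1=30 n_2=17  [Z2]
∂1: piv[af,aj,ao,au,aw,az,ef,en] rk=8  ker:eo,eu,ez,fj,fn,fo,fu,fw,fz,jn,jo,ju,jw,jz,no,nu,nw,nz,ou,oz,uz,wz
∂2: piv[afu,afz,ajw,efn,eou,eoz,euz,fnw,fnz,fuz,fwz,jno,jnu,jnz,joz] rk=15  ker:noz,nwz
rk∂_2=15

rank∂_2=15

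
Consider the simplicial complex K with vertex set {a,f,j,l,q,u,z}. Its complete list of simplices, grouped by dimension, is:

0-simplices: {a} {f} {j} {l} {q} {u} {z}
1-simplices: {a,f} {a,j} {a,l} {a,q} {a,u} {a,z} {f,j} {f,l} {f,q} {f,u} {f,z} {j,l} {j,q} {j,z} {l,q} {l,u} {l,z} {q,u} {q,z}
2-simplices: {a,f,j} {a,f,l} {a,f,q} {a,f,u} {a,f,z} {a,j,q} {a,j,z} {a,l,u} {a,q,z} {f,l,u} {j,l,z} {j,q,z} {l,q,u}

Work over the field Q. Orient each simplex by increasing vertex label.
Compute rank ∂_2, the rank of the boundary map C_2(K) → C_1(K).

rank∂_2=11

n_0=7 n_1=19 n_2=13  [Q]
∂1: piv[af,aj,al,aq,au,az] rk=6  ker:fj,fl,fq,fu,fz,jl,jq,jz,lq,lu,lz,qu,qz
∂2: piv[afj,afl,afq,afu,afz,ajq,ajz,alu,aqz,jlz,lqu] rk=11  ker:flu,jqz
rk∂_2=11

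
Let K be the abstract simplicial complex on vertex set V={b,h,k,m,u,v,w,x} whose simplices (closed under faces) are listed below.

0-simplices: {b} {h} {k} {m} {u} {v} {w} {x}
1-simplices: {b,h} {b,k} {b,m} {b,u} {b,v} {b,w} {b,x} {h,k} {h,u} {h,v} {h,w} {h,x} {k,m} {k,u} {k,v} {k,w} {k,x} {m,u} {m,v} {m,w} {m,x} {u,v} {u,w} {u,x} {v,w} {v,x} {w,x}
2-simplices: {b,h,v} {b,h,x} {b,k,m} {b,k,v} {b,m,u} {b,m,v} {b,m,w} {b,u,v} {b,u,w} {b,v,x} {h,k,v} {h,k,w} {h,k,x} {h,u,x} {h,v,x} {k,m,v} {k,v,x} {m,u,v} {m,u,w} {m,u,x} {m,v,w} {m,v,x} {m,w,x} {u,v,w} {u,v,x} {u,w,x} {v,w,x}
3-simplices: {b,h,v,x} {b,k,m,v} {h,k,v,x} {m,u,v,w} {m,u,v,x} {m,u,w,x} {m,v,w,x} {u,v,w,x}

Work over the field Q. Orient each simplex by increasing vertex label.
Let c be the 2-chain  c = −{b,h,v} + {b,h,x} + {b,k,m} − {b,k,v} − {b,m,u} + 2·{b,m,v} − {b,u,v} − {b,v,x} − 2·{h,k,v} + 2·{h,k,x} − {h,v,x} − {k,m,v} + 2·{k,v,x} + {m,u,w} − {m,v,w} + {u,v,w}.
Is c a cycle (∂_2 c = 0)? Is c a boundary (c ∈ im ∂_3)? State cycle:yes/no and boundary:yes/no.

cycle:yes boundary:no

n_0=8 n_1=27 n_2=27 n_3=8  [Q]
∂1: piv[bh,bk,bm,bu,bv,bw,bx] rk=7  ker:hk,hu,hv,hw,hx,km,ku,kv,kw,kx,mu,mv,mw,mx,uv,uw,ux,vw,vx,wx
∂2: piv[bhv,bhx,bkm,bkv,bmu,bmv,bmw,buv,buw,bvx,hkv,hkw,hkx,hux,mux,mvw,mvx,mwx] rk=18  ker:hvx,kmv,kvx,muv,muw,uvw,uvx,uwx,vwx
∂3: piv[bhvx,bkmv,hkvx,muvw,muvx,muwx,mvwx] rk=7  ker:uvwx
∂2c = 0
c vs im∂3: residual ≠ 0 ⇒ not boundary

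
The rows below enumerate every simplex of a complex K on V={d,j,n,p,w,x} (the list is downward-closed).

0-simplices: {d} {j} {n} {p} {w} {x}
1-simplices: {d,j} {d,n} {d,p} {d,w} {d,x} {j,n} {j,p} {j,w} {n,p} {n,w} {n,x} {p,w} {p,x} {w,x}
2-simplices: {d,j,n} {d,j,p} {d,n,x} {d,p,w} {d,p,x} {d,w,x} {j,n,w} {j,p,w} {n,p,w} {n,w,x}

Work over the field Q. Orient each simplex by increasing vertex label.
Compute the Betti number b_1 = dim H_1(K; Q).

b_1=0

n_0=6 n_1=14 n_2=10  [Q]
∂1: piv[dj,dn,dp,dw,dx] rk=5  ker:jn,jp,jw,np,nw,nx,pw,px,wx
∂2: piv[djn,djp,dnx,dpw,dpx,dwx,jnw,jpw,npw] rk=9  ker:nwx
b_1=(14−5)−9=0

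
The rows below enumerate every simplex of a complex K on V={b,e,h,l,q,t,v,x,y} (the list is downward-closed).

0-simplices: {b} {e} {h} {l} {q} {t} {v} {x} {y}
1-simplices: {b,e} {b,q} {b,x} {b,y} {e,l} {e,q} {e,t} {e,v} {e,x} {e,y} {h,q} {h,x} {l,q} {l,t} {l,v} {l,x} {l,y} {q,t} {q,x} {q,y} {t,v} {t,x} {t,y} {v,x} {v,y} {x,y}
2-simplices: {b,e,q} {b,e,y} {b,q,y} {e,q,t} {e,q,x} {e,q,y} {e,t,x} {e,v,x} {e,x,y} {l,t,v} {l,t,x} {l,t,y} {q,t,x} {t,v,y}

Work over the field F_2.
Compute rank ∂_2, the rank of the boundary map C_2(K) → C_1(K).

rank∂_2=12

n_0=9 n_1=26 n_2=14  [Z2]
∂1: piv[be,bq,bx,by,el,et,ev,hq] rk=8  ker:eq,ex,ey,hx,lq,lt,lv,lx,ly,qt,qx,qy,tv,tx,ty,vx,vy,xy
∂2: piv[beq,bey,bqy,eqt,eqx,etx,evx,exy,ltv,ltx,lty,tvy] rk=12  ker:eqy,qtx
rk∂_2=12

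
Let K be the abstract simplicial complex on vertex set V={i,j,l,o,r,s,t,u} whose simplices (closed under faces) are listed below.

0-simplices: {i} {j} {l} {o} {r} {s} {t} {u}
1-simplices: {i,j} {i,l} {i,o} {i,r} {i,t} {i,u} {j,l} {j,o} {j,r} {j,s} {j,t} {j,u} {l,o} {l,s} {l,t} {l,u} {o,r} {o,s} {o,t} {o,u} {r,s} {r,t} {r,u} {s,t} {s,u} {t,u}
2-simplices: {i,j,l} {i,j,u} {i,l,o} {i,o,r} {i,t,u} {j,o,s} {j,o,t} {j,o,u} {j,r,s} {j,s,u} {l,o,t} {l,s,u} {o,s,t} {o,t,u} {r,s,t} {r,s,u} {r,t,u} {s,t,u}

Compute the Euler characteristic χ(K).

χ(K)=0

n_0=8 n_1=26 n_2=18
χ=+8−26+18=0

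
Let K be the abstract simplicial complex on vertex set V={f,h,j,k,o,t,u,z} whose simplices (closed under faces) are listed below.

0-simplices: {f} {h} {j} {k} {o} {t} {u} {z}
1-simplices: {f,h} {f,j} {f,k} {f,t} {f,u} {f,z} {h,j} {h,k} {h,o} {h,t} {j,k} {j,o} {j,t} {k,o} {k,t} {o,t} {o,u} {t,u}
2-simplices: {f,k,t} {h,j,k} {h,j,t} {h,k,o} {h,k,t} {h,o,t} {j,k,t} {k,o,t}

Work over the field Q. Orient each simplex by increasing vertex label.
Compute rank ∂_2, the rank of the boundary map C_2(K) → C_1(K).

rank∂_2=6

n_0=8 n_1=18 n_2=8  [Q]
∂1: piv[fh,fj,fk,ft,fu,fz,ho] rk=7  ker:hj,hk,ht,jk,jo,jt,ko,kt,ot,ou,tu
∂2: piv[fkt,hjk,hjt,hko,hkt,hot] rk=6  ker:jkt,kot
rk∂_2=6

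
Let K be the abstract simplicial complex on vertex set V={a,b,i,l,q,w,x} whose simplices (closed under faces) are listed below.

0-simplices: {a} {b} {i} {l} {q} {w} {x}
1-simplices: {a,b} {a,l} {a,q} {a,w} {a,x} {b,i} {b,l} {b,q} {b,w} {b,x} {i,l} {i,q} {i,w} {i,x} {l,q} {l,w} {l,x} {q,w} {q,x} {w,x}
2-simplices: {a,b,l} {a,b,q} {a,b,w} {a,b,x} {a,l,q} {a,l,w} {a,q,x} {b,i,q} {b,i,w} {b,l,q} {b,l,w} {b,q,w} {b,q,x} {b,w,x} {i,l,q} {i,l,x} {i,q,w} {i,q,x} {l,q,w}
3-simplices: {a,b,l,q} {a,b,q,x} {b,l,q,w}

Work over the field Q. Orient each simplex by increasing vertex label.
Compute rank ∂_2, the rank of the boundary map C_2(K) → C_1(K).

rank∂_2=14

n_0=7 n_1=20 n_2=19 n_3=3  [Q]
∂1: piv[ab,al,aq,aw,ax,bi] rk=6  ker:bl,bq,bw,bx,il,iq,iw,ix,lq,lw,lx,qw,qx,wx
∂2: piv[abl,abq,abw,abx,alq,alw,aqx,biq,biw,bqw,bwx,ilq,ilx,iqx] rk=14  ker:blq,blw,bqx,iqw,lqw
∂3: piv[ablq,abqx,blqw] rk=3
rk∂_2=14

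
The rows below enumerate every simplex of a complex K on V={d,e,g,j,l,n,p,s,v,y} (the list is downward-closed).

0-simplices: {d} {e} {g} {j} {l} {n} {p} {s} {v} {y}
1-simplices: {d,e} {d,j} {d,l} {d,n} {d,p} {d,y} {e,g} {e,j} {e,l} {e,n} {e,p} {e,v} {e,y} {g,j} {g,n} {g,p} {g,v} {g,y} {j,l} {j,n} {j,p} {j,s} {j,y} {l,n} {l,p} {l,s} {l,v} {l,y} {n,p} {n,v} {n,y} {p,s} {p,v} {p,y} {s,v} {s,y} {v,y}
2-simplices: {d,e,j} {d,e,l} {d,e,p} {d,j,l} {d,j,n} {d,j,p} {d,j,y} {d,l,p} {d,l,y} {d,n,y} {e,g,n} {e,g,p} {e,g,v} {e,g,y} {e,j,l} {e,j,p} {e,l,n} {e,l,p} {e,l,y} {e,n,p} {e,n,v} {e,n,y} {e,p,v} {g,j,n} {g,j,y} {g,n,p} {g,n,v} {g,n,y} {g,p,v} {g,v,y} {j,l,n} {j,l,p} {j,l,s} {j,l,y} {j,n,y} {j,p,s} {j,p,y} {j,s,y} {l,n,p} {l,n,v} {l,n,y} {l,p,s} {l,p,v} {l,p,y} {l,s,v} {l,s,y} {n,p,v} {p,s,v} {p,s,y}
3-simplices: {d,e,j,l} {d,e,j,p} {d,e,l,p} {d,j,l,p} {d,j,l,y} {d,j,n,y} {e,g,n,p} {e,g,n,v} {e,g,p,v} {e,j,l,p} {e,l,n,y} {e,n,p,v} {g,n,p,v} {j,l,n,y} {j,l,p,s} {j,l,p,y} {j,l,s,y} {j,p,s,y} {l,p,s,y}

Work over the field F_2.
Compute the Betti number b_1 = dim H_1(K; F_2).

n_0=10 n_1=37 n_2=49 n_3=19  [Z2]
∂1: piv[de,dj,dl,dn,dp,dy,eg,ev,js] rk=9  ker:ej,el,en,ep,ey,gj,gn,gp,gv,gy,jl,jn,jp,jy,ln,lp,ls,lv,ly,np,nv,ny,ps,pv,py,sv,sy,vy
∂2: piv[dej,del,dep,djl,djn,djp,djy,dlp,dly,dny,egn,egp,egv,egy,eln,ely,enp,env,eny,epv,gjn,gvy,jls,jps,jpy,jsy,lnv,lsv] rk=28  ker:ejl,ejp,elp,gjy,gnp,gnv,gny,gpv,jln,jlp,jly,jny,lnp,lny,lps,lpv,lpy,lsy,npv,psv,psy
∂3: piv[dejl,dejp,delp,djlp,djly,djny,egnp,egnv,egpv,elny,enpv,jlny,jlps,jlpy,jlsy,jpsy] rk=16  ker:ejlp,gnpv,lpsy
b_1=(37−9)−28=0

b_1=0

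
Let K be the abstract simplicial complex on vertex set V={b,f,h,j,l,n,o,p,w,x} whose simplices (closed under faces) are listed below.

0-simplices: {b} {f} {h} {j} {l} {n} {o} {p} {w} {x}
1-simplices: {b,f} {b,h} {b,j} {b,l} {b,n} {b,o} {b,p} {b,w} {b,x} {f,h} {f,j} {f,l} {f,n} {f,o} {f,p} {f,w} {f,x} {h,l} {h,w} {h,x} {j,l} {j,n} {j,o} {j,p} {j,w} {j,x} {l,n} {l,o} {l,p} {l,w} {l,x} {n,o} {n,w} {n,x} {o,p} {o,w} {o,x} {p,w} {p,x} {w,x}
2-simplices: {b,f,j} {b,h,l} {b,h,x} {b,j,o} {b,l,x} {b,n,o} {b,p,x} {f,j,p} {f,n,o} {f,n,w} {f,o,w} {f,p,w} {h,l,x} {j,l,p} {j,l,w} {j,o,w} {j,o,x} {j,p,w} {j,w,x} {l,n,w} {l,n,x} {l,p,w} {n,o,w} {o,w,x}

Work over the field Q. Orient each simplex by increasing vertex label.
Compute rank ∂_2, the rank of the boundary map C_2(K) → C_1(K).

n_0=10 n_1=40 n_2=24  [Q]
∂1: piv[bf,bh,bj,bl,bn,bo,bp,bw,bx] rk=9  ker:fh,fj,fl,fn,fo,fp,fw,fx,hl,hw,hx,jl,jn,jo,jp,jw,jx,ln,lo,lp,lw,lx,no,nw,nx,op,ow,ox,pw,px,wx
∂2: piv[bfj,bhl,bhx,bjo,blx,bno,bpx,fjp,fno,fnw,fow,fpw,jlp,jlw,jow,jox,jpw,jwx,lnw,lnx] rk=20  ker:hlx,lpw,now,owx
rk∂_2=20

rank∂_2=20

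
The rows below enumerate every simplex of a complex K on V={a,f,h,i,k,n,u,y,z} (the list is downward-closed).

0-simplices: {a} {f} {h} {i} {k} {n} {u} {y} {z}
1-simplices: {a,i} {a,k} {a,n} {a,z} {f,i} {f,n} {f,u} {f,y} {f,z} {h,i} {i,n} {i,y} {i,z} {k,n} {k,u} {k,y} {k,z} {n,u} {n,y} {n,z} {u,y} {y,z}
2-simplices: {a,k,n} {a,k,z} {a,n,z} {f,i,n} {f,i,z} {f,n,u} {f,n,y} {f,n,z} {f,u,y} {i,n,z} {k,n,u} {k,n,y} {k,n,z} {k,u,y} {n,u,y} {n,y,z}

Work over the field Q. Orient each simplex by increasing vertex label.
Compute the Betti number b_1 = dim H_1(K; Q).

n_0=9 n_1=22 n_2=16  [Q]
∂1: piv[ai,ak,an,az,fi,fu,fy,hi] rk=8  ker:fn,fz,in,iy,iz,kn,ku,ky,kz,nu,ny,nz,uy,yz
∂2: piv[akn,akz,anz,fin,fiz,fnu,fny,fnz,fuy,knu,kny,nyz] rk=12  ker:inz,knz,kuy,nuy
b_1=(22−8)−12=2

b_1=2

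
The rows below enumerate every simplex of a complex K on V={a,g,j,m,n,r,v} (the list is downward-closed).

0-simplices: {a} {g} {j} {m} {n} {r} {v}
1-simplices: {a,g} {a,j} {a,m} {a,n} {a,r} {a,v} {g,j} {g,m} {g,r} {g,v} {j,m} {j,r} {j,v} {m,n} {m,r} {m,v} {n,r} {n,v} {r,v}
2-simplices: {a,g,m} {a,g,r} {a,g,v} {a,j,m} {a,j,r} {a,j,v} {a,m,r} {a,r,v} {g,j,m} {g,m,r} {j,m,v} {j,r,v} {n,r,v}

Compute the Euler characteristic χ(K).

χ(K)=1

n_0=7 n_1=19 n_2=13
χ=+7−19+13=1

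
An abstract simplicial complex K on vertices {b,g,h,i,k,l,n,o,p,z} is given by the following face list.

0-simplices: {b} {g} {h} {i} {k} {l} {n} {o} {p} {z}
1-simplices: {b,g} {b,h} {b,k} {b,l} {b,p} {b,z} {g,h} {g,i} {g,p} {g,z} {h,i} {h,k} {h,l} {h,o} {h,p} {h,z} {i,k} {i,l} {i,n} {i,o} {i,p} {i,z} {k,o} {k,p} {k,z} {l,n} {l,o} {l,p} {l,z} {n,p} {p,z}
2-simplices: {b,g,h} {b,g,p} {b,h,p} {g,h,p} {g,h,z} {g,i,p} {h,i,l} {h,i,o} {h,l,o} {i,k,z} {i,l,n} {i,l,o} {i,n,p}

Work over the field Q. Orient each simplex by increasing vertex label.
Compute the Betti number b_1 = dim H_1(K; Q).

b_1=11

n_0=10 n_1=31 n_2=13  [Q]
∂1: piv[bg,bh,bk,bl,bp,bz,gi,ho,in] rk=9  ker:gh,gp,gz,hi,hk,hl,hp,hz,ik,il,io,ip,iz,ko,kp,kz,ln,lo,lp,lz,np,pz
∂2: piv[bgh,bgp,bhp,ghz,gip,hil,hio,hlo,ikz,iln,inp] rk=11  ker:ghp,ilo
b_1=(31−9)−11=11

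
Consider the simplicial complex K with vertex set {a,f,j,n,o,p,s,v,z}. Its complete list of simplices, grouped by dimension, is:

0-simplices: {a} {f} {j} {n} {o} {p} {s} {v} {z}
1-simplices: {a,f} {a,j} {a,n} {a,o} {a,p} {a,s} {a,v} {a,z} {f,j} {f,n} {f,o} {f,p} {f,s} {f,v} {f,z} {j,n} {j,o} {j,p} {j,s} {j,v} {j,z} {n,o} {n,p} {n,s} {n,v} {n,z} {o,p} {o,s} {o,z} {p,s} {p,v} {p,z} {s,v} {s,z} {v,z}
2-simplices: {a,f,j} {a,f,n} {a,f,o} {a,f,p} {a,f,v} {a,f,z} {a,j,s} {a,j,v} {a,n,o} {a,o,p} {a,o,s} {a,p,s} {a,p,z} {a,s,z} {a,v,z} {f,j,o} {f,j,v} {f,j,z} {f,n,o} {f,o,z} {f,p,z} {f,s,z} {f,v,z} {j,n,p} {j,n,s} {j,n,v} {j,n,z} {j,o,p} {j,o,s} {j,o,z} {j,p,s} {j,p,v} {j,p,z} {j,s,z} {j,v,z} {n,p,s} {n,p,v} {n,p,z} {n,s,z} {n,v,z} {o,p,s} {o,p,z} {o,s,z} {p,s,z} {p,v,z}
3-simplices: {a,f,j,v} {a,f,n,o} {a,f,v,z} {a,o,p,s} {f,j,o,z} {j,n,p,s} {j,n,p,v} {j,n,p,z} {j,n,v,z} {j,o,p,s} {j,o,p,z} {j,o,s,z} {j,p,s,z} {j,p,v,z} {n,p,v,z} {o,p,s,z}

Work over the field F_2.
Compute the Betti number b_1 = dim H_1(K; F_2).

b_1=2

n_0=9 n_1=35 n_2=45 n_3=16  [Z2]
∂1: piv[af,aj,an,ao,ap,as,av,az] rk=8  ker:fj,fn,fo,fp,fs,fv,fz,jn,jo,jp,js,jv,jz,no,np,ns,nv,nz,op,os,oz,ps,pv,pz,sv,sz,vz
∂2: piv[afj,afn,afo,afp,afv,afz,ajs,ajv,ano,aop,aos,aps,apz,asz,avz,fjo,fjz,foz,fsz,jnp,jns,jnv,jnz,jop,jpv] rk=25  ker:fjv,fno,fpz,fvz,jos,joz,jps,jpz,jsz,jvz,nps,npv,npz,nsz,nvz,ops,opz,osz,psz,pvz
∂3: piv[afjv,afno,afvz,aops,fjoz,jnps,jnpv,jnpz,jnvz,jops,jopz,josz,jpsz,jpvz] rk=14  ker:npvz,opsz
b_1=(35−8)−25=2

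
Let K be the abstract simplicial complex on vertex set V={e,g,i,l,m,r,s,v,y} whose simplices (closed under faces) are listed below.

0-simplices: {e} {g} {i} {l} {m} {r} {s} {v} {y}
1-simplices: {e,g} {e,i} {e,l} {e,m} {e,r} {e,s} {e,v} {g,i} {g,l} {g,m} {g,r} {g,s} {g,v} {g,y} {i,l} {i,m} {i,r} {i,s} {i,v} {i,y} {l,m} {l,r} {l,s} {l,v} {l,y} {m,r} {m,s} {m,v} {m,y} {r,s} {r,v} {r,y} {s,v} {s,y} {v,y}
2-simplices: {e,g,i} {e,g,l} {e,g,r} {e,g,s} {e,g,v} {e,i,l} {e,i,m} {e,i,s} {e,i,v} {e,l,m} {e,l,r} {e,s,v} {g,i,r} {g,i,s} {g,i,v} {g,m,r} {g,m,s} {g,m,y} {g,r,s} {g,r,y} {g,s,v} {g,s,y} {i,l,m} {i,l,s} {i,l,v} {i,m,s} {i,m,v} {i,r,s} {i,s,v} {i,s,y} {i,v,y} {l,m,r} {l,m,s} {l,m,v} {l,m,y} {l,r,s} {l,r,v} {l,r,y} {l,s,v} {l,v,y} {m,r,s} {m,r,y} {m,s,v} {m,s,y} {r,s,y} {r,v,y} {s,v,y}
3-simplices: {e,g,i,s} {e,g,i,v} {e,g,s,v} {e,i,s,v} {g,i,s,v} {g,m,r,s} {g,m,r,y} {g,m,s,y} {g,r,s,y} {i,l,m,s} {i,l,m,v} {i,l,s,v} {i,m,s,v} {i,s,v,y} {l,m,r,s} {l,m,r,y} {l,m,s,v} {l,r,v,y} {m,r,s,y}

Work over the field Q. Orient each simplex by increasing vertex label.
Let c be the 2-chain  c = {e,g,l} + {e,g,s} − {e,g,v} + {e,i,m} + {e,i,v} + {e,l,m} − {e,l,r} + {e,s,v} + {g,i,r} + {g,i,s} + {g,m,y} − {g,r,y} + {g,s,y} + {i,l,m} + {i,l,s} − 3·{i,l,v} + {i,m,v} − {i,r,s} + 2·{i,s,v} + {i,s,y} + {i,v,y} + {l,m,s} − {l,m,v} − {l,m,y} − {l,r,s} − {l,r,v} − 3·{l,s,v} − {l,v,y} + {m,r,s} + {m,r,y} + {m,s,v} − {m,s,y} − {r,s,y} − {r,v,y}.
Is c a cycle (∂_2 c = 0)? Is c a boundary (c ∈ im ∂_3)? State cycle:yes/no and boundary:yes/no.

cycle:no boundary:no

n_0=9 n_1=35 n_2=47 n_3=19  [Q]
∂1: piv[eg,ei,el,em,er,es,ev,gy] rk=8  ker:gi,gl,gm,gr,gs,gv,il,im,ir,is,iv,iy,lm,lr,ls,lv,ly,mr,ms,mv,my,rs,rv,ry,sv,sy,vy
∂2: piv[egi,egl,egr,egs,egv,eil,eim,eis,eiv,elm,elr,esv,gir,gmr,gms,gmy,grs,gry,gsy,ils,ilv,ims,imv,isy,ivy,lmy,lrv] rk=27  ker:gis,giv,gsv,ilm,irs,isv,lmr,lms,lmv,lrs,lry,lsv,lvy,mrs,mry,msv,msy,rsy,rvy,svy
∂3: piv[egis,egiv,egsv,eisv,gmrs,gmry,gmsy,grsy,ilms,ilmv,ilsv,imsv,isvy,lmrs,lmry,lrvy] rk=16  ker:gisv,lmsv,mrsy
∂2c = {e,g} + 2·{e,i} − {e,l} − 2·{e,m} + {e,r} − {e,v} + 2·{g,i} + {g,l} + {g,m} − 2·{g,r} + {g,s} − {g,v} − {g,y} − {i,l} + {i,m} + 4·{i,s} + 2·{i,v} − 2·{i,y} + {l,m} − 3·{l,r} − 2·{l,s} + {l,v} + 2·{l,y} + 2·{m,r} − {m,v} − 2·{r,s} − 2·{r,v} + 2·{r,y} + {s,v} − {v,y}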